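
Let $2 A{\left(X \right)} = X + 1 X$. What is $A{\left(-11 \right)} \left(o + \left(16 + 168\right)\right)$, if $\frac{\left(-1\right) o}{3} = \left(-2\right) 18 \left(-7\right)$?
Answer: $6292$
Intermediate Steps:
$A{\left(X \right)} = X$ ($A{\left(X \right)} = \frac{X + 1 X}{2} = \frac{X + X}{2} = \frac{2 X}{2} = X$)
$o = -756$ ($o = - 3 \left(-2\right) 18 \left(-7\right) = - 3 \left(\left(-36\right) \left(-7\right)\right) = \left(-3\right) 252 = -756$)
$A{\left(-11 \right)} \left(o + \left(16 + 168\right)\right) = - 11 \left(-756 + \left(16 + 168\right)\right) = - 11 \left(-756 + 184\right) = \left(-11\right) \left(-572\right) = 6292$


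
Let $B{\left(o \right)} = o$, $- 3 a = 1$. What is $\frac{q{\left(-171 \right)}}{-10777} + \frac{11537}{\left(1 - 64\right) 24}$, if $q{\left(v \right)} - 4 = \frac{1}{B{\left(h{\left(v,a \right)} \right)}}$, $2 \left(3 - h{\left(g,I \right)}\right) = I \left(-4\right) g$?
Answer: $- \frac{1616424029}{211832712} \approx -7.6307$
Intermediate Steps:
$a = - \frac{1}{3}$ ($a = \left(- \frac{1}{3}\right) 1 = - \frac{1}{3} \approx -0.33333$)
$h{\left(g,I \right)} = 3 + 2 I g$ ($h{\left(g,I \right)} = 3 - \frac{I \left(-4\right) g}{2} = 3 - \frac{- 4 I g}{2} = 3 - \frac{\left(-4\right) I g}{2} = 3 + 2 I g$)
$q{\left(v \right)} = 4 + \frac{1}{3 - \frac{2 v}{3}}$ ($q{\left(v \right)} = 4 + \frac{1}{3 + 2 \left(- \frac{1}{3}\right) v} = 4 + \frac{1}{3 - \frac{2 v}{3}}$)
$\frac{q{\left(-171 \right)}}{-10777} + \frac{11537}{\left(1 - 64\right) 24} = \frac{\frac{1}{-9 + 2 \left(-171\right)} \left(-39 + 8 \left(-171\right)\right)}{-10777} + \frac{11537}{\left(1 - 64\right) 24} = \frac{-39 - 1368}{-9 - 342} \left(- \frac{1}{10777}\right) + \frac{11537}{\left(-63\right) 24} = \frac{1}{-351} \left(-1407\right) \left(- \frac{1}{10777}\right) + \frac{11537}{-1512} = \left(- \frac{1}{351}\right) \left(-1407\right) \left(- \frac{1}{10777}\right) + 11537 \left(- \frac{1}{1512}\right) = \frac{469}{117} \left(- \frac{1}{10777}\right) - \frac{11537}{1512} = - \frac{469}{1260909} - \frac{11537}{1512} = - \frac{1616424029}{211832712}$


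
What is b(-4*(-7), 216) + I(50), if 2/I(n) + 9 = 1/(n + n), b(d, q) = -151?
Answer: -135949/899 ≈ -151.22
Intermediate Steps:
I(n) = 2/(-9 + 1/(2*n)) (I(n) = 2/(-9 + 1/(n + n)) = 2/(-9 + 1/(2*n)))
b(-4*(-7), 216) + I(50) = -151 - 4*50/(-1 + 18*50) = -151 - 4*50/(-1 + 900) = -151 - 4*50/899 = -151 - 4*50*1/899 = -151 - 200/899 = -135949/899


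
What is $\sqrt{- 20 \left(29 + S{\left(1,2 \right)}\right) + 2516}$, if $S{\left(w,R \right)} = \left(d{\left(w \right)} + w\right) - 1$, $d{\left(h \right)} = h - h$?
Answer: $44$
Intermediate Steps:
$d{\left(h \right)} = 0$
$S{\left(w,R \right)} = -1 + w$ ($S{\left(w,R \right)} = \left(0 + w\right) - 1 = w - 1 = -1 + w$)
$\sqrt{- 20 \left(29 + S{\left(1,2 \right)}\right) + 2516} = \sqrt{- 20 \left(29 + \left(-1 + 1\right)\right) + 2516} = \sqrt{- 20 \left(29 + 0\right) + 2516} = \sqrt{\left(-20\right) 29 + 2516} = \sqrt{-580 + 2516} = \sqrt{1936} = 44$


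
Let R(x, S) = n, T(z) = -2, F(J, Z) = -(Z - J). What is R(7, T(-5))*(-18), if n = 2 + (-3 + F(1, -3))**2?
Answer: -54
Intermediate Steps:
F(J, Z) = J - Z
n = 3 (n = 2 + (-3 + (1 - 1*(-3)))**2 = 2 + (-3 + (1 + 3))**2 = 2 + (-3 + 4)**2 = 2 + 1**2 = 2 + 1 = 3)
R(x, S) = 3
R(7, T(-5))*(-18) = 3*(-18) = -54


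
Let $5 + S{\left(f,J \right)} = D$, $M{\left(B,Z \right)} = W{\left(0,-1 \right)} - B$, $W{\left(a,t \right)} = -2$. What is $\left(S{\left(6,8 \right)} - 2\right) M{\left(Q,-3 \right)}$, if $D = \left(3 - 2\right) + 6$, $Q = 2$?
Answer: $0$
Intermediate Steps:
$D = 7$ ($D = 1 + 6 = 7$)
$M{\left(B,Z \right)} = -2 - B$
$S{\left(f,J \right)} = 2$ ($S{\left(f,J \right)} = -5 + 7 = 2$)
$\left(S{\left(6,8 \right)} - 2\right) M{\left(Q,-3 \right)} = \left(2 - 2\right) \left(-2 - 2\right) = 0 \left(-2 - 2\right) = 0 \left(-4\right) = 0$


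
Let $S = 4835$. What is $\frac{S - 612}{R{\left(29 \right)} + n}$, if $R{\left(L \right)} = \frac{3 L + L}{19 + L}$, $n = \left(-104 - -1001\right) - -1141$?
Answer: $\frac{50676}{24485} \approx 2.0697$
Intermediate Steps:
$n = 2038$ ($n = \left(-104 + 1001\right) + 1141 = 897 + 1141 = 2038$)
$R{\left(L \right)} = \frac{4 L}{19 + L}$
$\frac{S - 612}{R{\left(29 \right)} + n} = \frac{4835 - 612}{4 \cdot 29 \frac{1}{19 + 29} + 2038} = \frac{4223}{4 \cdot 29 \cdot \frac{1}{48} + 2038} = \frac{4223}{\frac{29}{12} + 2038} = \frac{4223}{\frac{24485}{12}} = 4223 \cdot \frac{12}{24485} = \frac{50676}{24485}$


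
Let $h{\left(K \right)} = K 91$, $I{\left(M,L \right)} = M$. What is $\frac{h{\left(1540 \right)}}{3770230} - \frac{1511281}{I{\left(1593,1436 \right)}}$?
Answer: $- \frac{569765372161}{600597639} \approx -948.66$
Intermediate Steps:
$h{\left(K \right)} = 91 K$
$\frac{h{\left(1540 \right)}}{3770230} - \frac{1511281}{I{\left(1593,1436 \right)}} = \frac{91 \cdot 1540}{3770230} - \frac{1511281}{1593} = 140140 \cdot \frac{1}{3770230} - \frac{1511281}{1593} = \frac{14014}{377023} - \frac{1511281}{1593} = - \frac{569765372161}{600597639}$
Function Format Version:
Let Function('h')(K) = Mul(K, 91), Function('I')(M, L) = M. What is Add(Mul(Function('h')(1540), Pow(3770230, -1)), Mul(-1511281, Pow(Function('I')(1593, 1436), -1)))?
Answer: Rational(-569765372161, 600597639) ≈ -948.66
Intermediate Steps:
Function('h')(K) = Mul(91, K)
Add(Mul(Function('h')(1540), Pow(3770230, -1)), Mul(-1511281, Pow(Function('I')(1593, 1436), -1))) = Add(Mul(Mul(91, 1540), Pow(3770230, -1)), Mul(-1511281, Pow(1593, -1))) = Add(Mul(140140, Rational(1, 3770230)), Mul(-1511281, Rational(1, 1593))) = Add(Rational(14014, 377023), Rational(-1511281, 1593)) = Rational(-569765372161, 600597639)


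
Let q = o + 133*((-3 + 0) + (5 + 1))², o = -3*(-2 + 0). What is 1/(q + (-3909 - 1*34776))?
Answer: -1/37482 ≈ -2.6679e-5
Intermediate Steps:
o = 6 (o = -3*(-2) = 6)
q = 1203 (q = 6 + 133*((-3 + 0) + (5 + 1))² = 6 + 133*(-3 + 6)² = 6 + 133*3² = 6 + 133*9 = 6 + 1197 = 1203)
1/(q + (-3909 - 1*34776)) = 1/(1203 + (-3909 - 1*34776)) = 1/(1203 + (-3909 - 34776)) = 1/(1203 - 38685) = 1/(-37482) = -1/37482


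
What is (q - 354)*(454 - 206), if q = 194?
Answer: -39680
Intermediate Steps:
(q - 354)*(454 - 206) = (194 - 354)*(454 - 206) = -160*248 = -39680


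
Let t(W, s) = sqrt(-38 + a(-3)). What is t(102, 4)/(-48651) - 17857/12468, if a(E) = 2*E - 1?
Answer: -17857/12468 - I*sqrt(5)/16217 ≈ -1.4322 - 0.00013788*I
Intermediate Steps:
a(E) = -1 + 2*E
t(W, s) = 3*I*sqrt(5) (t(W, s) = sqrt(-38 + (-1 + 2*(-3))) = sqrt(-38 + (-1 - 6)) = sqrt(-38 - 7) = sqrt(-45) = 3*I*sqrt(5))
t(102, 4)/(-48651) - 17857/12468 = (3*I*sqrt(5))/(-48651) - 17857/12468 = (3*I*sqrt(5))*(-1/48651) - 17857*1/12468 = -I*sqrt(5)/16217 - 17857/12468 = -17857/12468 - I*sqrt(5)/16217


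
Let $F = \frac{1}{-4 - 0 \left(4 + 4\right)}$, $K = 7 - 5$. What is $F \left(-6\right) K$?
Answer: $3$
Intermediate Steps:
$K = 2$ ($K = 7 - 5 = 2$)
$F = - \frac{1}{4}$ ($F = \frac{1}{-4 - 0 \cdot 8} = \frac{1}{-4 - 0} = \frac{1}{-4 + 0} = \frac{1}{-4} = - \frac{1}{4} \approx -0.25$)
$F \left(-6\right) K = \left(- \frac{1}{4}\right) \left(-6\right) 2 = \frac{3}{2} \cdot 2 = 3$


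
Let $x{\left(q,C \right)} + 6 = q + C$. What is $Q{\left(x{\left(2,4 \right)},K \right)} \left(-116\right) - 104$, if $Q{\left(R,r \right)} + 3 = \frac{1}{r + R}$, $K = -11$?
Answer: $\frac{2800}{11} \approx 254.55$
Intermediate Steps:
$x{\left(q,C \right)} = -6 + C + q$ ($x{\left(q,C \right)} = -6 + \left(q + C\right) = -6 + \left(C + q\right) = -6 + C + q$)
$Q{\left(R,r \right)} = -3 + \frac{1}{R + r}$ ($Q{\left(R,r \right)} = -3 + \frac{1}{r + R} = -3 + \frac{1}{R + r}$)
$Q{\left(x{\left(2,4 \right)},K \right)} \left(-116\right) - 104 = \frac{1 - 3 \left(-6 + 4 + 2\right) - -33}{\left(-6 + 4 + 2\right) - 11} \left(-116\right) - 104 = \frac{1 - 0 + 33}{0 - 11} \left(-116\right) - 104 = \frac{1 + 0 + 33}{-11} \left(-116\right) - 104 = \left(- \frac{1}{11}\right) 34 \left(-116\right) - 104 = \left(- \frac{34}{11}\right) \left(-116\right) - 104 = \frac{3944}{11} - 104 = \frac{2800}{11}$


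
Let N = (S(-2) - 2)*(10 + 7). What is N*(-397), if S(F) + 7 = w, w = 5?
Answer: 26996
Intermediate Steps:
S(F) = -2 (S(F) = -7 + 5 = -2)
N = -68 (N = (-2 - 2)*(10 + 7) = -4*17 = -68)
N*(-397) = -68*(-397) = 26996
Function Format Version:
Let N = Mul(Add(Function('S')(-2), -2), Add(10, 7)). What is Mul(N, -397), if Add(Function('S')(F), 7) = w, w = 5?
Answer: 26996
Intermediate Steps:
Function('S')(F) = -2 (Function('S')(F) = Add(-7, 5) = -2)
N = -68 (N = Mul(Add(-2, -2), Add(10, 7)) = Mul(-4, 17) = -68)
Mul(N, -397) = Mul(-68, -397) = 26996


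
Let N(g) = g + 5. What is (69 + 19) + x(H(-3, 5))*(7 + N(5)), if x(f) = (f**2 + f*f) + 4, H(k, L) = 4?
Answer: 700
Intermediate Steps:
N(g) = 5 + g
x(f) = 4 + 2*f**2 (x(f) = (f**2 + f**2) + 4 = 2*f**2 + 4 = 4 + 2*f**2)
(69 + 19) + x(H(-3, 5))*(7 + N(5)) = (69 + 19) + (4 + 2*4**2)*(7 + (5 + 5)) = 88 + (4 + 2*16)*(7 + 10) = 88 + (4 + 32)*17 = 88 + 36*17 = 88 + 612 = 700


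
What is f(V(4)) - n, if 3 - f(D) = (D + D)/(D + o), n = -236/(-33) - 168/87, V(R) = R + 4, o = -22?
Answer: -7219/6699 ≈ -1.0776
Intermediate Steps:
V(R) = 4 + R
n = 4996/957 (n = -236*(-1/33) - 168*1/87 = 236/33 - 56/29 = 4996/957 ≈ 5.2205)
f(D) = 3 - 2*D/(-22 + D) (f(D) = 3 - (D + D)/(D - 22) = 3 - 2*D/(-22 + D))
f(V(4)) - n = (-66 + (4 + 4))/(-22 + (4 + 4)) - 1*4996/957 = (-66 + 8)/(-22 + 8) - 4996/957 = -58/(-14) - 4996/957 = -1/14*(-58) - 4996/957 = 29/7 - 4996/957 = -7219/6699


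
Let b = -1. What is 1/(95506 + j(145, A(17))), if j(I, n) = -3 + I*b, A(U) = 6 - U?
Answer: 1/95358 ≈ 1.0487e-5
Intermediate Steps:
j(I, n) = -3 - I (j(I, n) = -3 + I*(-1) = -3 - I)
1/(95506 + j(145, A(17))) = 1/(95506 + (-3 - 1*145)) = 1/(95506 + (-3 - 145)) = 1/(95506 - 148) = 1/95358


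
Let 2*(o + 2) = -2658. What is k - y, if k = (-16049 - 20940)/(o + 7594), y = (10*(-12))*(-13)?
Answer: -9807269/6263 ≈ -1565.9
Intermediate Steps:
o = -1331 (o = -2 + (1/2)*(-2658) = -2 - 1329 = -1331)
y = 1560 (y = -120*(-13) = 1560)
k = -36989/6263 (k = (-16049 - 20940)/(-1331 + 7594) = -36989/6263 ≈ -5.9060)
k - y = -36989/6263 - 1*1560 = -36989/6263 - 1560 = -9807269/6263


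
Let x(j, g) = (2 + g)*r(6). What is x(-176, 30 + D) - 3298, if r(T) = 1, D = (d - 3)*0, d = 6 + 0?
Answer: -3266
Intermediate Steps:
d = 6
D = 0 (D = (6 - 3)*0 = 3*0 = 0)
x(j, g) = 2 + g (x(j, g) = (2 + g)*1 = 2 + g)
x(-176, 30 + D) - 3298 = (2 + (30 + 0)) - 3298 = (2 + 30) - 3298 = 32 - 3298 = -3266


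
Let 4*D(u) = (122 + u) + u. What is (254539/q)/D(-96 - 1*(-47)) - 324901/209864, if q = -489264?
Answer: -125899093735/77009175072 ≈ -1.6349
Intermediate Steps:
D(u) = 61/2 + u/2 (D(u) = ((122 + u) + u)/4 = (122 + 2*u)/4 = 61/2 + u/2)
(254539/q)/D(-96 - 1*(-47)) - 324901/209864 = (254539/(-489264))/(61/2 + (-96 - 1*(-47))/2) - 324901/209864 = (254539*(-1/489264))/(61/2 + (-96 + 47)/2) - 324901*1/209864 = -254539/(489264*(61/2 + (1/2)*(-49))) - 324901/209864 = -254539/(489264*(61/2 - 49/2)) - 324901/209864 = -254539/489264/6 - 324901/209864 = -254539/489264*1/6 - 324901/209864 = -254539/2935584 - 324901/209864 = -125899093735/77009175072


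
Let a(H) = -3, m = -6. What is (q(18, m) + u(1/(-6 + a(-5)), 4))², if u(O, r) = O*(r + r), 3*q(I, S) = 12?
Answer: 784/81 ≈ 9.6790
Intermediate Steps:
q(I, S) = 4 (q(I, S) = (⅓)*12 = 4)
u(O, r) = 2*O*r (u(O, r) = O*(2*r) = 2*O*r)
(q(18, m) + u(1/(-6 + a(-5)), 4))² = (4 + 2*4/(-6 - 3))² = (4 + 2*4/(-9))² = (4 + 2*(-⅑)*4)² = (4 - 8/9)² = (28/9)² = 784/81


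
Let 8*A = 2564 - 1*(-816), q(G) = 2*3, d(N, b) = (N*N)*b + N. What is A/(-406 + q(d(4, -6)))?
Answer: -169/160 ≈ -1.0562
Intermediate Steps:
d(N, b) = N + b*N² (d(N, b) = N²*b + N = b*N² + N = N + b*N²)
q(G) = 6
A = 845/2 (A = (2564 - 1*(-816))/8 = (2564 + 816)/8 = (⅛)*3380 = 845/2 ≈ 422.50)
A/(-406 + q(d(4, -6))) = 845/(2*(-406 + 6)) = (845/2)/(-400) = (845/2)*(-1/400) = -169/160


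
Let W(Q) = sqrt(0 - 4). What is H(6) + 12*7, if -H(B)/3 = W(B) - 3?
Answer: 93 - 6*I ≈ 93.0 - 6.0*I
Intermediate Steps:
W(Q) = 2*I (W(Q) = sqrt(-4) = 2*I)
H(B) = 9 - 6*I (H(B) = -3*(2*I - 3) = -3*(-3 + 2*I) = 9 - 6*I)
H(6) + 12*7 = (9 - 6*I) + 12*7 = (9 - 6*I) + 84 = 93 - 6*I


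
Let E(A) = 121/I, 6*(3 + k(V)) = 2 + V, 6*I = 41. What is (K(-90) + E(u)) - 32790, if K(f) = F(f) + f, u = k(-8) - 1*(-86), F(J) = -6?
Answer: -1347600/41 ≈ -32868.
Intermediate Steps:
I = 41/6 (I = (⅙)*41 = 41/6 ≈ 6.8333)
k(V) = -8/3 + V/6 (k(V) = -3 + (2 + V)/6 = -3 + (⅓ + V/6) = -8/3 + V/6)
u = 82 (u = (-8/3 + (⅙)*(-8)) - 1*(-86) = (-8/3 - 4/3) + 86 = -4 + 86 = 82)
E(A) = 726/41 (E(A) = 121/(41/6) = 121*(6/41) = 726/41)
K(f) = -6 + f
(K(-90) + E(u)) - 32790 = ((-6 - 90) + 726/41) - 32790 = (-96 + 726/41) - 32790 = -3210/41 - 32790 = -1347600/41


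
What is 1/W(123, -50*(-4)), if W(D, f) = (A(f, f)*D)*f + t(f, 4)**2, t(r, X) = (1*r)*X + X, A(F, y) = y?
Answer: 1/5566416 ≈ 1.7965e-7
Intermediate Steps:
t(r, X) = X + X*r (t(r, X) = r*X + X = X*r + X = X + X*r)
W(D, f) = (4 + 4*f)**2 + D*f**2 (W(D, f) = (f*D)*f + (4*(1 + f))**2 = (D*f)*f + (4 + 4*f)**2 = D*f**2 + (4 + 4*f)**2 = (4 + 4*f)**2 + D*f**2)
1/W(123, -50*(-4)) = 1/(16*(1 - 50*(-4))**2 + 123*(-50*(-4))**2) = 1/(16*(1 + 200)**2 + 123*200**2) = 1/(16*201**2 + 123*40000) = 1/(16*40401 + 4920000) = 1/(646416 + 4920000) = 1/5566416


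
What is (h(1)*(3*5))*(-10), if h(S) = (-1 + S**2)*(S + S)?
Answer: 0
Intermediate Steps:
h(S) = 2*S*(-1 + S**2) (h(S) = (-1 + S**2)*(2*S) = 2*S*(-1 + S**2))
(h(1)*(3*5))*(-10) = ((2*1*(-1 + 1**2))*(3*5))*(-10) = ((2*1*(-1 + 1))*15)*(-10) = ((2*1*0)*15)*(-10) = (0*15)*(-10) = 0*(-10) = 0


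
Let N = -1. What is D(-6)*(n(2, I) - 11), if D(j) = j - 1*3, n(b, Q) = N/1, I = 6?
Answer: 108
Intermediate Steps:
n(b, Q) = -1 (n(b, Q) = -1/1 = -1*1 = -1)
D(j) = -3 + j (D(j) = j - 3 = -3 + j)
D(-6)*(n(2, I) - 11) = (-3 - 6)*(-1 - 11) = -9*(-12) = 108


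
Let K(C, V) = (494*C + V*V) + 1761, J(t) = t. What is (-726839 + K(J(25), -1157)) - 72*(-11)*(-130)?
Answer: 522961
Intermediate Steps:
K(C, V) = 1761 + V² + 494*C (K(C, V) = (494*C + V²) + 1761 = (V² + 494*C) + 1761 = 1761 + V² + 494*C)
(-726839 + K(J(25), -1157)) - 72*(-11)*(-130) = (-726839 + (1761 + (-1157)² + 494*25)) - 72*(-11)*(-130) = (-726839 + (1761 + 1338649 + 12350)) + 792*(-130) = (-726839 + 1352760) - 102960 = 625921 - 102960 = 522961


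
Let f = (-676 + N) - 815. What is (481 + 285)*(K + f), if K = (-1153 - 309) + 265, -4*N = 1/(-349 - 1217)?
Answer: -6448812673/3132 ≈ -2.0590e+6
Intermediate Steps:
N = 1/6264 (N = -1/(4*(-349 - 1217)) = -1/4/(-1566) = -1/4*(-1/1566) = 1/6264 ≈ 0.00015964)
K = -1197 (K = -1462 + 265 = -1197)
f = -9339623/6264 (f = (-676 + 1/6264) - 815 = -4234463/6264 - 815 = -9339623/6264 ≈ -1491.0)
(481 + 285)*(K + f) = (481 + 285)*(-1197 - 9339623/6264) = 766*(-16837631/6264) = -6448812673/3132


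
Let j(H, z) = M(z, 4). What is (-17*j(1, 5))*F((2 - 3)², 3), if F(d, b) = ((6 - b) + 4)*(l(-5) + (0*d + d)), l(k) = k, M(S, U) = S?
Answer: 2380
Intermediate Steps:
j(H, z) = z
F(d, b) = (-5 + d)*(10 - b) (F(d, b) = ((6 - b) + 4)*(-5 + (0*d + d)) = (10 - b)*(-5 + (0 + d)) = (10 - b)*(-5 + d) = (-5 + d)*(10 - b))
(-17*j(1, 5))*F((2 - 3)², 3) = (-17*5)*(-50 + 5*3 + 10*(2 - 3)² - 1*3*(2 - 3)²) = -85*(-50 + 15 + 10*(-1)² - 1*3*(-1)²) = -85*(-50 + 15 + 10*1 - 1*3*1) = -85*(-50 + 15 + 10 - 3) = -85*(-28) = 2380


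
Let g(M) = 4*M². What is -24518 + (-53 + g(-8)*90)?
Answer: -1531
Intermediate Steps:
-24518 + (-53 + g(-8)*90) = -24518 + (-53 + (4*(-8)²)*90) = -24518 + (-53 + (4*64)*90) = -24518 + (-53 + 256*90) = -24518 + (-53 + 23040) = -24518 + 22987 = -1531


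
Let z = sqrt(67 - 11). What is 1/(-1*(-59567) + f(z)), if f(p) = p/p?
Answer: 1/59568 ≈ 1.6788e-5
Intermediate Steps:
z = 2*sqrt(14) (z = sqrt(56) = 2*sqrt(14) ≈ 7.4833)
f(p) = 1
1/(-1*(-59567) + f(z)) = 1/(-1*(-59567) + 1) = 1/(59567 + 1) = 1/59568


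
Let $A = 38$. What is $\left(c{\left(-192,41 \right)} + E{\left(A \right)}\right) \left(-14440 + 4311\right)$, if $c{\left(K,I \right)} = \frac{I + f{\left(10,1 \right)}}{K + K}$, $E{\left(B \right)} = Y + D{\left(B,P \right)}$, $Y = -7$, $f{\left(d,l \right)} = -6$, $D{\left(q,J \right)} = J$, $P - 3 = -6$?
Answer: $\frac{39249875}{384} \approx 1.0221 \cdot 10^{5}$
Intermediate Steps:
$P = -3$ ($P = 3 - 6 = -3$)
$E{\left(B \right)} = -10$ ($E{\left(B \right)} = -7 - 3 = -10$)
$c{\left(K,I \right)} = \frac{-6 + I}{2 K}$ ($c{\left(K,I \right)} = \frac{I - 6}{K + K} = \frac{-6 + I}{2 K}$)
$\left(c{\left(-192,41 \right)} + E{\left(A \right)}\right) \left(-14440 + 4311\right) = \left(\frac{-6 + 41}{2 \left(-192\right)} - 10\right) \left(-14440 + 4311\right) = \left(\frac{1}{2} \left(- \frac{1}{192}\right) 35 - 10\right) \left(-10129\right) = \left(- \frac{35}{384} - 10\right) \left(-10129\right) = \left(- \frac{3875}{384}\right) \left(-10129\right) = \frac{39249875}{384}$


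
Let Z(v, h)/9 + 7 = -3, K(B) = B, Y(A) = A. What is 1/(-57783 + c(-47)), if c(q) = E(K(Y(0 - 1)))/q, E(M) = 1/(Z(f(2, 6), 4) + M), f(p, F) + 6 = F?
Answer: -4277/247137890 ≈ -1.7306e-5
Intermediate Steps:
f(p, F) = -6 + F
Z(v, h) = -90 (Z(v, h) = -63 + 9*(-3) = -63 - 27 = -90)
E(M) = 1/(-90 + M)
c(q) = -1/(91*q) (c(q) = 1/((-90 + (0 - 1))*q) = 1/((-90 - 1)*q) = 1/((-91)*q) = -1/(91*q))
1/(-57783 + c(-47)) = 1/(-57783 - 1/91/(-47)) = 1/(-57783 - 1/91*(-1/47)) = 1/(-57783 + 1/4277) = 1/(-247137890/4277) = -4277/247137890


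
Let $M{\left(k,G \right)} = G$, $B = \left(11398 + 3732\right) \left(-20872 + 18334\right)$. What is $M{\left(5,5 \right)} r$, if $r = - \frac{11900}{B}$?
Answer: $\frac{175}{112941} \approx 0.0015495$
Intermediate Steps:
$B = -38399940$ ($B = 15130 \left(-2538\right) = -38399940$)
$r = \frac{35}{112941}$ ($r = - \frac{11900}{-38399940} = \left(-11900\right) \left(- \frac{1}{38399940}\right) = \frac{35}{112941} \approx 0.0003099$)
$M{\left(5,5 \right)} r = 5 \cdot \frac{35}{112941} = \frac{175}{112941}$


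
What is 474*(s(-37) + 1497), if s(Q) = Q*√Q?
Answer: 709578 - 17538*I*√37 ≈ 7.0958e+5 - 1.0668e+5*I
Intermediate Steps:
s(Q) = Q^(3/2)
474*(s(-37) + 1497) = 474*((-37)^(3/2) + 1497) = 474*(-37*I*√37 + 1497) = 474*(1497 - 37*I*√37) = 709578 - 17538*I*√37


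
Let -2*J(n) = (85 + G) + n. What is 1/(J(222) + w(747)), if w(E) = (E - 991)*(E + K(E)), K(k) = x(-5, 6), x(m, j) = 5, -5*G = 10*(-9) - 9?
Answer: -5/918257 ≈ -5.4451e-6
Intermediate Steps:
G = 99/5 (G = -(10*(-9) - 9)/5 = -(-90 - 9)/5 = -⅕*(-99) = 99/5 ≈ 19.800)
K(k) = 5
w(E) = (-991 + E)*(5 + E) (w(E) = (E - 991)*(E + 5) = (-991 + E)*(5 + E))
J(n) = -262/5 - n/2 (J(n) = -((85 + 99/5) + n)/2 = -(524/5 + n)/2 = -262/5 - n/2)
1/(J(222) + w(747)) = 1/((-262/5 - ½*222) + (-4955 + 747² - 986*747)) = 1/((-262/5 - 111) + (-4955 + 558009 - 736542)) = 1/(-817/5 - 183488) = 1/(-918257/5) = -5/918257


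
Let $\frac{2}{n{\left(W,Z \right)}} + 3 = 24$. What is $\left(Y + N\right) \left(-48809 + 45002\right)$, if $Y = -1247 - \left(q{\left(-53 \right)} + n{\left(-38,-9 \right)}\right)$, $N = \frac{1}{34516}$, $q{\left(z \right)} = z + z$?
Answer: $\frac{1049598639603}{241612} \approx 4.3442 \cdot 10^{6}$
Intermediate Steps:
$q{\left(z \right)} = 2 z$
$n{\left(W,Z \right)} = \frac{2}{21}$ ($n{\left(W,Z \right)} = \frac{2}{-3 + 24} = \frac{2}{21}$)
$N = \frac{1}{34516} \approx 2.8972 \cdot 10^{-5}$
$Y = - \frac{23963}{21}$ ($Y = -1247 - \left(2 \left(-53\right) + \frac{2}{21}\right) = -1247 - \left(-106 + \frac{2}{21}\right) = -1247 - - \frac{2224}{21} = -1247 + \frac{2224}{21} = - \frac{23963}{21} \approx -1141.1$)
$\left(Y + N\right) \left(-48809 + 45002\right) = \left(- \frac{23963}{21} + \frac{1}{34516}\right) \left(-48809 + 45002\right) = \left(- \frac{827106887}{724836}\right) \left(-3807\right) = \frac{1049598639603}{241612}$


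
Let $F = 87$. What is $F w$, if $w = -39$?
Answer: $-3393$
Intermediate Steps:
$F w = 87 \left(-39\right) = -3393$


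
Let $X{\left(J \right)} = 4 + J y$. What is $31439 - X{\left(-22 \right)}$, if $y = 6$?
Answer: $31567$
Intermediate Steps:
$X{\left(J \right)} = 4 + 6 J$ ($X{\left(J \right)} = 4 + J 6 = 4 + 6 J$)
$31439 - X{\left(-22 \right)} = 31439 - \left(4 + 6 \left(-22\right)\right) = 31439 - \left(4 - 132\right) = 31439 - -128 = 31439 + 128 = 31567$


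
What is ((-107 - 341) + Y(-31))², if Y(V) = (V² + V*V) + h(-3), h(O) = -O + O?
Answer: 2172676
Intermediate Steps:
h(O) = 0
Y(V) = 2*V² (Y(V) = (V² + V*V) + 0 = (V² + V²) + 0 = 2*V² + 0 = 2*V²)
((-107 - 341) + Y(-31))² = ((-107 - 341) + 2*(-31)²)² = (-448 + 2*961)² = (-448 + 1922)² = 1474² = 2172676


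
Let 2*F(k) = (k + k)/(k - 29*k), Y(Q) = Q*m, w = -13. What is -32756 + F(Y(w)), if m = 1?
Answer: -917169/28 ≈ -32756.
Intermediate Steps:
Y(Q) = Q (Y(Q) = Q*1 = Q)
F(k) = -1/28 (F(k) = ((k + k)/(k - 29*k))/2 = ((2*k)/((-28*k)))/2 = ((2*k)*(-1/(28*k)))/2 = (½)*(-1/14) = -1/28)
-32756 + F(Y(w)) = -32756 - 1/28 = -917169/28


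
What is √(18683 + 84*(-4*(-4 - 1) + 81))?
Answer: √27167 ≈ 164.82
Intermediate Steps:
√(18683 + 84*(-4*(-4 - 1) + 81)) = √(18683 + 84*(-4*(-5) + 81)) = √(18683 + 84*(20 + 81)) = √(18683 + 84*101) = √(18683 + 8484) = √27167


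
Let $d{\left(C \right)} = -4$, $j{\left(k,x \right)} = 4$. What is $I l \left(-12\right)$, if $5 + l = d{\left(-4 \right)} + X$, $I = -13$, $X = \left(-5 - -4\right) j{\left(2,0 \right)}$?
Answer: $-2028$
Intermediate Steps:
$X = -4$ ($X = \left(-5 - -4\right) 4 = \left(-5 + 4\right) 4 = \left(-1\right) 4 = -4$)
$l = -13$ ($l = -5 - 8 = -13$)
$I l \left(-12\right) = \left(-13\right) \left(-13\right) \left(-12\right) = 169 \left(-12\right) = -2028$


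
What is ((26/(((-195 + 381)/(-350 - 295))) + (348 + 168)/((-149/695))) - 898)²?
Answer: 245910602682369/21335161 ≈ 1.1526e+7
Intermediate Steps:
((26/(((-195 + 381)/(-350 - 295))) + (348 + 168)/((-149/695))) - 898)² = ((26/((186/(-645))) + 516/((-149*1/695))) - 898)² = ((26/((186*(-1/645))) + 516/(-149/695)) - 898)² = ((26/(-62/215) + 516*(-695/149)) - 898)² = ((26*(-215/62) - 358620/149) - 898)² = ((-2795/31 - 358620/149) - 898)² = (-11533675/4619 - 898)² = (-15681537/4619)² = 245910602682369/21335161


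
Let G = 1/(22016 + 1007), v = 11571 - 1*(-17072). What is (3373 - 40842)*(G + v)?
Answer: -24708849243510/23023 ≈ -1.0732e+9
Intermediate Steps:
v = 28643 (v = 11571 + 17072 = 28643)
G = 1/23023 ≈ 4.3435e-5
(3373 - 40842)*(G + v) = (3373 - 40842)*(1/23023 + 28643) = -37469*659447790/23023 = -24708849243510/23023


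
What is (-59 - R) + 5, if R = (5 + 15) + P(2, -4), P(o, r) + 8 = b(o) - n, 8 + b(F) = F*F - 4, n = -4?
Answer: -62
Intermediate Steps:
b(F) = -12 + F**2 (b(F) = -8 + (F*F - 4) = -8 + (F**2 - 4) = -8 + (-4 + F**2) = -12 + F**2)
P(o, r) = -16 + o**2 (P(o, r) = -8 + ((-12 + o**2) - 1*(-4)) = -8 + ((-12 + o**2) + 4) = -8 + (-8 + o**2) = -16 + o**2)
R = 8 (R = (5 + 15) + (-16 + 2**2) = 20 + (-16 + 4) = 20 - 12 = 8)
(-59 - R) + 5 = (-59 - 1*8) + 5 = (-59 - 8) + 5 = -67 + 5 = -62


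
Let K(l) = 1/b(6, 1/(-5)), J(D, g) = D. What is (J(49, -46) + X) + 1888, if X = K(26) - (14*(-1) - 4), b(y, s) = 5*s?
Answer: 1954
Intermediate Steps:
K(l) = -1 (K(l) = 1/(5/(-5)) = 1/(5*(-⅕)) = 1/(-1) = -1)
X = 17 (X = -1 - (14*(-1) - 4) = -1 - (-14 - 4) = -1 - 1*(-18) = -1 + 18 = 17)
(J(49, -46) + X) + 1888 = (49 + 17) + 1888 = 66 + 1888 = 1954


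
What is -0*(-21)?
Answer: 0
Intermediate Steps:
-0*(-21) = -10017*0 = 0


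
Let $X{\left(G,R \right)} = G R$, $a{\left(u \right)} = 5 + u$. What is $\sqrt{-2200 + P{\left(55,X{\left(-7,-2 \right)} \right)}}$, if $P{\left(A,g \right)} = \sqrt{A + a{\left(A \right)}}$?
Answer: $\sqrt{-2200 + \sqrt{115}} \approx 46.79 i$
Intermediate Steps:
$P{\left(A,g \right)} = \sqrt{5 + 2 A}$ ($P{\left(A,g \right)} = \sqrt{A + \left(5 + A\right)} = \sqrt{5 + 2 A}$)
$\sqrt{-2200 + P{\left(55,X{\left(-7,-2 \right)} \right)}} = \sqrt{-2200 + \sqrt{5 + 2 \cdot 55}} = \sqrt{-2200 + \sqrt{5 + 110}} = \sqrt{-2200 + \sqrt{115}}$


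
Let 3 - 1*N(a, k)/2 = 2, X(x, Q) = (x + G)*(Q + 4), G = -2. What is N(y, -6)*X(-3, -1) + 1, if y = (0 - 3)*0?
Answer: -29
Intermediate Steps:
X(x, Q) = (-2 + x)*(4 + Q) (X(x, Q) = (x - 2)*(Q + 4) = (-2 + x)*(4 + Q))
y = 0 (y = -3*0 = 0)
N(a, k) = 2 (N(a, k) = 6 - 2*2 = 6 - 4 = 2)
N(y, -6)*X(-3, -1) + 1 = 2*(-8 - 2*(-1) + 4*(-3) - 1*(-3)) + 1 = 2*(-8 + 2 - 12 + 3) + 1 = 2*(-15) + 1 = -30 + 1 = -29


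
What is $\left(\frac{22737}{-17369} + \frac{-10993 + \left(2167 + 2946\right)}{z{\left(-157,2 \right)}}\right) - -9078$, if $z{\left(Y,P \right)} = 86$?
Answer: $\frac{611637825}{67897} \approx 9008.3$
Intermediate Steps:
$\left(\frac{22737}{-17369} + \frac{-10993 + \left(2167 + 2946\right)}{z{\left(-157,2 \right)}}\right) - -9078 = \left(\frac{22737}{-17369} + \frac{-10993 + \left(2167 + 2946\right)}{86}\right) - -9078 = \left(22737 \left(- \frac{1}{17369}\right) + \left(-10993 + 5113\right) \frac{1}{86}\right) + 9078 = \left(- \frac{2067}{1579} - \frac{2940}{43}\right) + 9078 = - \frac{4731141}{67897} + 9078 = \frac{611637825}{67897}$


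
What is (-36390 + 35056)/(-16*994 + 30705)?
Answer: -1334/14801 ≈ -0.090129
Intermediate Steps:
(-36390 + 35056)/(-16*994 + 30705) = -1334/(-15904 + 30705) = -1334/14801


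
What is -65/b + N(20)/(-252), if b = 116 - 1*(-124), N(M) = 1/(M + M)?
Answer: -2731/10080 ≈ -0.27093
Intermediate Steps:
N(M) = 1/(2*M)
b = 240 (b = 116 + 124 = 240)
-65/b + N(20)/(-252) = -65/240 + ((½)/20)/(-252) = -65*1/240 + ((½)*(1/20))*(-1/252) = -13/48 + (1/40)*(-1/252) = -13/48 - 1/10080 = -2731/10080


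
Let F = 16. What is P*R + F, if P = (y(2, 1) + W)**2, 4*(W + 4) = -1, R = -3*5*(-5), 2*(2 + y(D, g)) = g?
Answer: 39931/16 ≈ 2495.7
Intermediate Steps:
y(D, g) = -2 + g/2
R = 75 (R = -15*(-5) = 75)
W = -17/4 (W = -4 + (1/4)*(-1) = -4 - 1/4 = -17/4 ≈ -4.2500)
P = 529/16 (P = ((-2 + (1/2)*1) - 17/4)**2 = ((-2 + 1/2) - 17/4)**2 = (-3/2 - 17/4)**2 = (-23/4)**2 = 529/16 ≈ 33.063)
P*R + F = (529/16)*75 + 16 = 39675/16 + 16 = 39931/16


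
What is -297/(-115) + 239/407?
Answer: 148364/46805 ≈ 3.1698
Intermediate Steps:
-297/(-115) + 239/407 = -297*(-1/115) + 239*(1/407) = 297/115 + 239/407 = 148364/46805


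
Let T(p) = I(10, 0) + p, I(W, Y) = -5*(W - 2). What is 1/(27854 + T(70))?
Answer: 1/27884 ≈ 3.5863e-5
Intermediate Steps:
I(W, Y) = 10 - 5*W (I(W, Y) = -5*(-2 + W) = 10 - 5*W)
T(p) = -40 + p (T(p) = (10 - 5*10) + p = (10 - 50) + p = -40 + p)
1/(27854 + T(70)) = 1/(27854 + (-40 + 70)) = 1/(27854 + 30) = 1/27884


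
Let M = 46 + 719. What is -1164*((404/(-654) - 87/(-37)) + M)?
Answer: -3599363480/4033 ≈ -8.9248e+5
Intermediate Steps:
M = 765
-1164*((404/(-654) - 87/(-37)) + M) = -1164*((404/(-654) - 87/(-37)) + 765) = -1164*((404*(-1/654) - 87*(-1/37)) + 765) = -1164*((-202/327 + 87/37) + 765) = -1164*(20975/12099 + 765) = -1164*9276710/12099 = -3599363480/4033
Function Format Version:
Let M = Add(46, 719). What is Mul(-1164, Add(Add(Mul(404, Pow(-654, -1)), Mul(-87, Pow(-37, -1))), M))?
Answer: Rational(-3599363480, 4033) ≈ -8.9248e+5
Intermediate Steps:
M = 765
Mul(-1164, Add(Add(Mul(404, Pow(-654, -1)), Mul(-87, Pow(-37, -1))), M)) = Mul(-1164, Add(Add(Mul(404, Pow(-654, -1)), Mul(-87, Pow(-37, -1))), 765)) = Mul(-1164, Add(Add(Mul(404, Rational(-1, 654)), Mul(-87, Rational(-1, 37))), 765)) = Mul(-1164, Add(Add(Rational(-202, 327), Rational(87, 37)), 765)) = Mul(-1164, Add(Rational(20975, 12099), 765)) = Mul(-1164, Rational(9276710, 12099)) = Rational(-3599363480, 4033)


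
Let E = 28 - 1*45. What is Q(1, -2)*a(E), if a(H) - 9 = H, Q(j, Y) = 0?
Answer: 0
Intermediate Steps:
E = -17 (E = 28 - 45 = -17)
a(H) = 9 + H
Q(1, -2)*a(E) = 0*(9 - 17) = 0*(-8) = 0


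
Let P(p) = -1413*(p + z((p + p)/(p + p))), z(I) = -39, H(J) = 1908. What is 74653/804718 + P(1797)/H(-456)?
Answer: -27761396234/21325027 ≈ -1301.8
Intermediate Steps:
P(p) = 55107 - 1413*p (P(p) = -1413*(p - 39) = -1413*(-39 + p) = 55107 - 1413*p)
74653/804718 + P(1797)/H(-456) = 74653/804718 + (55107 - 1413*1797)/1908 = 74653*(1/804718) + (55107 - 2539161)*(1/1908) = 74653/804718 - 2484054*1/1908 = 74653/804718 - 138003/106 = -27761396234/21325027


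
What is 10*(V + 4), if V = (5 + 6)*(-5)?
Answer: -510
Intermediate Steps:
V = -55 (V = 11*(-5) = -55)
10*(V + 4) = 10*(-55 + 4) = 10*(-51) = -510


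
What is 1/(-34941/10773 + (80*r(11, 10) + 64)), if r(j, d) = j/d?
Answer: 189/28115 ≈ 0.0067224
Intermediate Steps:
1/(-34941/10773 + (80*r(11, 10) + 64)) = 1/(-34941/10773 + (80*(11/10) + 64)) = 1/(-34941*1/10773 + (80*(11*(1/10)) + 64)) = 1/(-613/189 + (80*(11/10) + 64)) = 1/(-613/189 + (88 + 64)) = 1/(-613/189 + 152) = 1/(28115/189) = 189/28115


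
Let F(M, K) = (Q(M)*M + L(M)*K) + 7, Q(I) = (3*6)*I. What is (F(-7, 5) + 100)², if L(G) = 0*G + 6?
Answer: 1038361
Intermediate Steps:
L(G) = 6 (L(G) = 0 + 6 = 6)
Q(I) = 18*I
F(M, K) = 7 + 6*K + 18*M² (F(M, K) = ((18*M)*M + 6*K) + 7 = (18*M² + 6*K) + 7 = (6*K + 18*M²) + 7 = 7 + 6*K + 18*M²)
(F(-7, 5) + 100)² = ((7 + 6*5 + 18*(-7)²) + 100)² = ((7 + 30 + 18*49) + 100)² = ((7 + 30 + 882) + 100)² = (919 + 100)² = 1019² = 1038361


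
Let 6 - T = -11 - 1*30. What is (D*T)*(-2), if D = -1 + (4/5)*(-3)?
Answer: 1598/5 ≈ 319.60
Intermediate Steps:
T = 47 (T = 6 - (-11 - 1*30) = 6 - (-11 - 30) = 6 - 1*(-41) = 6 + 41 = 47)
D = -17/5 (D = -1 + (4*(⅕))*(-3) = -1 + (⅘)*(-3) = -1 - 12/5 = -17/5 ≈ -3.4000)
(D*T)*(-2) = -17/5*47*(-2) = -799/5*(-2) = 1598/5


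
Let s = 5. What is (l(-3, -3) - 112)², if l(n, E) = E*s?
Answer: 16129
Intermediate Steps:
l(n, E) = 5*E (l(n, E) = E*5 = 5*E)
(l(-3, -3) - 112)² = (5*(-3) - 112)² = (-15 - 112)² = (-127)² = 16129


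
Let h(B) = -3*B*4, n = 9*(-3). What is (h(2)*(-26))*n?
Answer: -16848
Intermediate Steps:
n = -27
h(B) = -12*B
(h(2)*(-26))*n = (-12*2*(-26))*(-27) = -24*(-26)*(-27) = 624*(-27) = -16848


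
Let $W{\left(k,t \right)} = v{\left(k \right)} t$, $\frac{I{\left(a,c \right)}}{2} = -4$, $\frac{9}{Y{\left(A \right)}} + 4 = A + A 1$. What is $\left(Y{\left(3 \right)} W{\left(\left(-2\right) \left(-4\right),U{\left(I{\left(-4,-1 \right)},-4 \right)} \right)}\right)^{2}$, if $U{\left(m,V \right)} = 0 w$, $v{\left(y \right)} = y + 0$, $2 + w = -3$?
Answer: $0$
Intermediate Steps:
$Y{\left(A \right)} = \frac{9}{-4 + 2 A}$ ($Y{\left(A \right)} = \frac{9}{-4 + \left(A + A 1\right)} = \frac{9}{-4 + \left(A + A\right)} = \frac{9}{-4 + 2 A}$)
$w = -5$ ($w = -2 - 3 = -5$)
$I{\left(a,c \right)} = -8$ ($I{\left(a,c \right)} = 2 \left(-4\right) = -8$)
$v{\left(y \right)} = y$
$U{\left(m,V \right)} = 0$ ($U{\left(m,V \right)} = 0 \left(-5\right) = 0$)
$W{\left(k,t \right)} = k t$
$\left(Y{\left(3 \right)} W{\left(\left(-2\right) \left(-4\right),U{\left(I{\left(-4,-1 \right)},-4 \right)} \right)}\right)^{2} = \left(\frac{9}{2 \left(-2 + 3\right)} \left(-2\right) \left(-4\right) 0\right)^{2} = \left(\frac{9}{2 \cdot 1} \cdot 8 \cdot 0\right)^{2} = \left(\frac{9}{2} \cdot 1 \cdot 0\right)^{2} = \left(\frac{9}{2} \cdot 0\right)^{2} = 0^{2} = 0$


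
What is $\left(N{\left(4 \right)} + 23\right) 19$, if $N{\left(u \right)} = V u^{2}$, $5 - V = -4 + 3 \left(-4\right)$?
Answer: $6821$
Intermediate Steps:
$V = 21$ ($V = 5 - \left(-4 + 3 \left(-4\right)\right) = 5 - \left(-4 - 12\right) = 5 - -16 = 5 + 16 = 21$)
$N{\left(u \right)} = 21 u^{2}$
$\left(N{\left(4 \right)} + 23\right) 19 = \left(21 \cdot 4^{2} + 23\right) 19 = \left(21 \cdot 16 + 23\right) 19 = \left(336 + 23\right) 19 = 359 \cdot 19 = 6821$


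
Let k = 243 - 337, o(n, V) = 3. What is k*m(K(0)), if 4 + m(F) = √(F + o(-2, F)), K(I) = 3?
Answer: 376 - 94*√6 ≈ 145.75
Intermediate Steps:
m(F) = -4 + √(3 + F) (m(F) = -4 + √(F + 3) = -4 + √(3 + F))
k = -94
k*m(K(0)) = -94*(-4 + √(3 + 3)) = -94*(-4 + √6) = 376 - 94*√6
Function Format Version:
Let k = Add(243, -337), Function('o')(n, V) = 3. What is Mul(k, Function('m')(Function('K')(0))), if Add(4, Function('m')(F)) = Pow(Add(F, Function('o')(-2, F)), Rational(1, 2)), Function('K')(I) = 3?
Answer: Add(376, Mul(-94, Pow(6, Rational(1, 2)))) ≈ 145.75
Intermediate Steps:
Function('m')(F) = Add(-4, Pow(Add(3, F), Rational(1, 2))) (Function('m')(F) = Add(-4, Pow(Add(F, 3), Rational(1, 2))) = Add(-4, Pow(Add(3, F), Rational(1, 2))))
k = -94
Mul(k, Function('m')(Function('K')(0))) = Mul(-94, Add(-4, Pow(Add(3, 3), Rational(1, 2)))) = Mul(-94, Add(-4, Pow(6, Rational(1, 2)))) = Add(376, Mul(-94, Pow(6, Rational(1, 2))))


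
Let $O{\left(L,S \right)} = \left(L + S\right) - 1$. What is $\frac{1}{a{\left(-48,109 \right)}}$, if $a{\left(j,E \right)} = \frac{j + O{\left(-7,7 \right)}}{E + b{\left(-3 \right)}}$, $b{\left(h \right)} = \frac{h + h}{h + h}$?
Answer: $- \frac{110}{49} \approx -2.2449$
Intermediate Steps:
$O{\left(L,S \right)} = -1 + L + S$
$b{\left(h \right)} = 1$ ($b{\left(h \right)} = \frac{2 h}{2 h} = 2 h \frac{1}{2 h} = 1$)
$a{\left(j,E \right)} = \frac{-1 + j}{1 + E}$ ($a{\left(j,E \right)} = \frac{j - 1}{E + 1} = \frac{j - 1}{1 + E} = \frac{-1 + j}{1 + E}$)
$\frac{1}{a{\left(-48,109 \right)}} = \frac{1}{\frac{1}{1 + 109} \left(-1 - 48\right)} = \frac{1}{\frac{1}{110} \left(-49\right)} = \frac{1}{- \frac{49}{110}} = - \frac{110}{49}$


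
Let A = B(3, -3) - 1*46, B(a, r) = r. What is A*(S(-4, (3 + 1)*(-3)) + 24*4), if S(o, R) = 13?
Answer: -5341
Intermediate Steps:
A = -49 (A = -3 - 1*46 = -3 - 46 = -49)
A*(S(-4, (3 + 1)*(-3)) + 24*4) = -49*(13 + 24*4) = -49*(13 + 96) = -49*109 = -5341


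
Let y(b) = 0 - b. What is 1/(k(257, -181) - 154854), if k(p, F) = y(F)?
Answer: -1/154673 ≈ -6.4653e-6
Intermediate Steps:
y(b) = -b
k(p, F) = -F
1/(k(257, -181) - 154854) = 1/(-1*(-181) - 154854) = 1/(181 - 154854) = 1/(-154673) = -1/154673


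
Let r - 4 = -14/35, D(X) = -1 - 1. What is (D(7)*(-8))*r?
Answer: 288/5 ≈ 57.600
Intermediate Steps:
D(X) = -2
r = 18/5 (r = 4 - 14/35 = 4 - 14*1/35 = 4 - ⅖ = 18/5 ≈ 3.6000)
(D(7)*(-8))*r = -2*(-8)*(18/5) = 16*(18/5) = 288/5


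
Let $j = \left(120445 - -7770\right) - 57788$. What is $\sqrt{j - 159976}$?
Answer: $i \sqrt{89549} \approx 299.25 i$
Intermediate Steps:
$j = 70427$ ($j = \left(120445 + 7770\right) - 57788 = 128215 - 57788 = 70427$)
$\sqrt{j - 159976} = \sqrt{70427 - 159976} = \sqrt{-89549} = i \sqrt{89549}$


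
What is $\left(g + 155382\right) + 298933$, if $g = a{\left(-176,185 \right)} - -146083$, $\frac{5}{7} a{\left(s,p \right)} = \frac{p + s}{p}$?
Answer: $\frac{555368213}{925} \approx 6.004 \cdot 10^{5}$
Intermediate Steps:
$a{\left(s,p \right)} = \frac{7 \left(p + s\right)}{5 p}$ ($a{\left(s,p \right)} = \frac{7 \frac{p + s}{p}}{5} = \frac{7 \left(p + s\right)}{5 p}$)
$g = \frac{135126838}{925}$ ($g = \frac{7 \left(185 - 176\right)}{5 \cdot 185} - -146083 = \frac{7}{5} \cdot \frac{1}{185} \cdot 9 + 146083 = \frac{63}{925} + 146083 = \frac{135126838}{925} \approx 1.4608 \cdot 10^{5}$)
$\left(g + 155382\right) + 298933 = \left(\frac{135126838}{925} + 155382\right) + 298933 = \frac{278855188}{925} + 298933 = \frac{555368213}{925}$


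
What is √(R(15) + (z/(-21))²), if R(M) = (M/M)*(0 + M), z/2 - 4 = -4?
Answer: √15 ≈ 3.8730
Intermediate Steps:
z = 0 (z = 8 + 2*(-4) = 8 - 8 = 0)
R(M) = M (R(M) = 1*M = M)
√(R(15) + (z/(-21))²) = √(15 + (0/(-21))²) = √(15 + (0*(-1/21))²) = √(15 + 0²) = √(15 + 0) = √15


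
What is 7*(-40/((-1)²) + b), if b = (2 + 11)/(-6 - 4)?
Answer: -2891/10 ≈ -289.10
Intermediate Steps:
b = -13/10 (b = 13/(-10) = 13*(-⅒) = -13/10 ≈ -1.3000)
7*(-40/((-1)²) + b) = 7*(-40/((-1)²) - 13/10) = 7*(-40/1 - 13/10) = 7*(-40*1 - 13/10) = 7*(-40 - 13/10) = 7*(-413/10) = -2891/10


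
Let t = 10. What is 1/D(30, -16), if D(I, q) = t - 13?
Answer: -⅓ ≈ -0.33333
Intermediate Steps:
D(I, q) = -3 (D(I, q) = 10 - 13 = -3)
1/D(30, -16) = 1/(-3) = -⅓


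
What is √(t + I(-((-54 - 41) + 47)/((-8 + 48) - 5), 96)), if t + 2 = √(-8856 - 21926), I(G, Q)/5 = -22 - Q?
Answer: √(-592 + I*√30782) ≈ 3.5673 + 24.591*I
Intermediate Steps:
I(G, Q) = -110 - 5*Q (I(G, Q) = 5*(-22 - Q) = -110 - 5*Q)
t = -2 + I*√30782 (t = -2 + √(-8856 - 21926) = -2 + √(-30782) = -2 + I*√30782 ≈ -2.0 + 175.45*I)
√(t + I(-((-54 - 41) + 47)/((-8 + 48) - 5), 96)) = √((-2 + I*√30782) + (-110 - 5*96)) = √((-2 + I*√30782) + (-110 - 480)) = √((-2 + I*√30782) - 590) = √(-592 + I*√30782)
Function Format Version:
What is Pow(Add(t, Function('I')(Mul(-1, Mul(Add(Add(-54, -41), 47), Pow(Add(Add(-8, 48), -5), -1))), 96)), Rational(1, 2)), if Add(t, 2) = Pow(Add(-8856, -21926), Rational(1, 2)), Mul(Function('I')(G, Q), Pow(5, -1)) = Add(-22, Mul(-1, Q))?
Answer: Pow(Add(-592, Mul(I, Pow(30782, Rational(1, 2)))), Rational(1, 2)) ≈ Add(3.5673, Mul(24.591, I))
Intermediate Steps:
Function('I')(G, Q) = Add(-110, Mul(-5, Q)) (Function('I')(G, Q) = Mul(5, Add(-22, Mul(-1, Q))) = Add(-110, Mul(-5, Q)))
t = Add(-2, Mul(I, Pow(30782, Rational(1, 2)))) (t = Add(-2, Pow(Add(-8856, -21926), Rational(1, 2))) = Add(-2, Pow(-30782, Rational(1, 2))) = Add(-2, Mul(I, Pow(30782, Rational(1, 2)))) ≈ Add(-2.0000, Mul(175.45, I)))
Pow(Add(t, Function('I')(Mul(-1, Mul(Add(Add(-54, -41), 47), Pow(Add(Add(-8, 48), -5), -1))), 96)), Rational(1, 2)) = Pow(Add(Add(-2, Mul(I, Pow(30782, Rational(1, 2)))), Add(-110, Mul(-5, 96))), Rational(1, 2)) = Pow(Add(Add(-2, Mul(I, Pow(30782, Rational(1, 2)))), Add(-110, -480)), Rational(1, 2)) = Pow(Add(Add(-2, Mul(I, Pow(30782, Rational(1, 2)))), -590), Rational(1, 2)) = Pow(Add(-592, Mul(I, Pow(30782, Rational(1, 2)))), Rational(1, 2))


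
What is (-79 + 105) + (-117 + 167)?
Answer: 76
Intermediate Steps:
(-79 + 105) + (-117 + 167) = 26 + 50 = 76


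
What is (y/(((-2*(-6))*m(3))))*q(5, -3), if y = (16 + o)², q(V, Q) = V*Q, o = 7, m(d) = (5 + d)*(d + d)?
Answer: -2645/192 ≈ -13.776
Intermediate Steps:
m(d) = 2*d*(5 + d) (m(d) = (5 + d)*(2*d) = 2*d*(5 + d))
q(V, Q) = Q*V
y = 529 (y = (16 + 7)² = 23² = 529)
(y/(((-2*(-6))*m(3))))*q(5, -3) = (529/(((-2*(-6))*(2*3*(5 + 3)))))*(-3*5) = (529/((12*(2*3*8))))*(-15) = (529/((12*48)))*(-15) = (529/576)*(-15) = -2645/192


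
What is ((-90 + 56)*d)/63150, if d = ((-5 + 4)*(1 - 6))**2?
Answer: -17/1263 ≈ -0.013460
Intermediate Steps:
d = 25 (d = (-1*(-5))**2 = 5**2 = 25)
((-90 + 56)*d)/63150 = ((-90 + 56)*25)/63150 = -34*25*(1/63150) = -850*1/63150 = -17/1263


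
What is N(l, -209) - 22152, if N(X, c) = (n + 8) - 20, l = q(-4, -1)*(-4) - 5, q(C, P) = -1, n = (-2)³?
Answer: -22172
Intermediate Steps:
n = -8
l = -1 (l = -1*(-4) - 5 = 4 - 5 = -1)
N(X, c) = -20 (N(X, c) = (-8 + 8) - 20 = 0 - 20 = -20)
N(l, -209) - 22152 = -20 - 22152 = -22172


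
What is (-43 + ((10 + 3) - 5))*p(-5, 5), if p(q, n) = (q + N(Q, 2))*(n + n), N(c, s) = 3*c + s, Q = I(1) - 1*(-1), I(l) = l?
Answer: -1050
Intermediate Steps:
Q = 2 (Q = 1 - 1*(-1) = 1 + 1 = 2)
N(c, s) = s + 3*c
p(q, n) = 2*n*(8 + q) (p(q, n) = (q + (2 + 3*2))*(n + n) = (q + (2 + 6))*(2*n) = (q + 8)*(2*n) = (8 + q)*(2*n) = 2*n*(8 + q))
(-43 + ((10 + 3) - 5))*p(-5, 5) = (-43 + ((10 + 3) - 5))*(2*5*(8 - 5)) = (-43 + (13 - 5))*(2*5*3) = (-43 + 8)*30 = -35*30 = -1050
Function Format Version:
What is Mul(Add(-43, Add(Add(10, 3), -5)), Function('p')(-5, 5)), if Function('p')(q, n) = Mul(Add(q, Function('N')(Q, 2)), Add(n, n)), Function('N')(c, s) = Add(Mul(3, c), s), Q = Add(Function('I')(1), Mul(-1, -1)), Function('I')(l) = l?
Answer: -1050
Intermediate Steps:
Q = 2 (Q = Add(1, Mul(-1, -1)) = Add(1, 1) = 2)
Function('N')(c, s) = Add(s, Mul(3, c))
Function('p')(q, n) = Mul(2, n, Add(8, q)) (Function('p')(q, n) = Mul(Add(q, Add(2, Mul(3, 2))), Add(n, n)) = Mul(Add(q, Add(2, 6)), Mul(2, n)) = Mul(Add(q, 8), Mul(2, n)) = Mul(Add(8, q), Mul(2, n)) = Mul(2, n, Add(8, q)))
Mul(Add(-43, Add(Add(10, 3), -5)), Function('p')(-5, 5)) = Mul(Add(-43, Add(Add(10, 3), -5)), Mul(2, 5, Add(8, -5))) = Mul(Add(-43, Add(13, -5)), Mul(2, 5, 3)) = Mul(Add(-43, 8), 30) = Mul(-35, 30) = -1050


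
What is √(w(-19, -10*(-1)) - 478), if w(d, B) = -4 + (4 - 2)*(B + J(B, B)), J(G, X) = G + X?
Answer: I*√422 ≈ 20.543*I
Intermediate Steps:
w(d, B) = -4 + 6*B (w(d, B) = -4 + (4 - 2)*(B + (B + B)) = -4 + 2*(B + 2*B) = -4 + 2*(3*B) = -4 + 6*B)
√(w(-19, -10*(-1)) - 478) = √((-4 + 6*(-10*(-1))) - 478) = √((-4 + 6*10) - 478) = √((-4 + 60) - 478) = √(56 - 478) = √(-422) = I*√422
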